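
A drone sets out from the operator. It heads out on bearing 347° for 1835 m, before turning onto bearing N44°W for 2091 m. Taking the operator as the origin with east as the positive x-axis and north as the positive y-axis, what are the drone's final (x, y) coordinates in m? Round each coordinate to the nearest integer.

Leg 1 (347°, 1835 m): east 1835 sin 347° = -412.79, north 1835 cos 347° = 1787.97
Leg 2 (N44°W, 2091 m): east 2091 sin 316° = -1452.53, north 2091 cos 316° = 1504.14
Summing: -1865.32 m east, 3292.11 m north → (-1865, 3292).

(-1865, 3292)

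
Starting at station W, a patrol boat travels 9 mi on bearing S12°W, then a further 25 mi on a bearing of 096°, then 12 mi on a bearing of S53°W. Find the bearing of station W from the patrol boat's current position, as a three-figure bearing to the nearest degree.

Leg 1 (S12°W, 9 mi): east 9 sin 192° = -1.87, north 9 cos 192° = -8.80
Leg 2 (096°, 25 mi): east 25 sin 96° = 24.86, north 25 cos 96° = -2.61
Leg 3 (S53°W, 12 mi): east 12 sin 233° = -9.58, north 12 cos 233° = -7.22
Net displacement: 13.41 east, -18.64 north. Direction back to start is (-13.41, 18.64): bearing = atan2(-13.41, 18.64) mod 360° = 324.27° ≈ 324°.

324°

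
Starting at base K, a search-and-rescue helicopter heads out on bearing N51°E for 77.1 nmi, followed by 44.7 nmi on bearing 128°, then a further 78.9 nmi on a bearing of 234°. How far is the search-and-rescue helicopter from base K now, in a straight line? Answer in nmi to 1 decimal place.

40.3 nmi

Leg 1 (N51°E, 77.1 nmi): east 77.1 sin 51° = 59.92, north 77.1 cos 51° = 48.52
Leg 2 (128°, 44.7 nmi): east 44.7 sin 128° = 35.22, north 44.7 cos 128° = -27.52
Leg 3 (234°, 78.9 nmi): east 78.9 sin 234° = -63.83, north 78.9 cos 234° = -46.38
Net: 31.31 east, -25.38 north. Distance = √((31.31)² + (-25.38)²) = 40.302 nmi.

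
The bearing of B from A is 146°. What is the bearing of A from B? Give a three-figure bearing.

326°

Back-bearing = 146° + 180° = 326°.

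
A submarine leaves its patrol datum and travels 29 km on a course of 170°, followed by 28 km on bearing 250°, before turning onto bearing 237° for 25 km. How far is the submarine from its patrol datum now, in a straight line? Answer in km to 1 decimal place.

66.8 km

Leg 1 (170°, 29 km): east 29 sin 170° = 5.04, north 29 cos 170° = -28.56
Leg 2 (250°, 28 km): east 28 sin 250° = -26.31, north 28 cos 250° = -9.58
Leg 3 (237°, 25 km): east 25 sin 237° = -20.97, north 25 cos 237° = -13.62
Net: -42.24 east, -51.75 north. Distance = √((-42.24)² + (-51.75)²) = 66.803 km.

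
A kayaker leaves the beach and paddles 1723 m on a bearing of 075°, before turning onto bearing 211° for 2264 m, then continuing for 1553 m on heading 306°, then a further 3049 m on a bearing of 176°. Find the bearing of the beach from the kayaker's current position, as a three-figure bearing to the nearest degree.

Leg 1 (075°, 1723 m): east 1723 sin 75° = 1664.29, north 1723 cos 75° = 445.95
Leg 2 (211°, 2264 m): east 2264 sin 211° = -1166.05, north 2264 cos 211° = -1940.63
Leg 3 (306°, 1553 m): east 1553 sin 306° = -1256.40, north 1553 cos 306° = 912.83
Leg 4 (176°, 3049 m): east 3049 sin 176° = 212.69, north 3049 cos 176° = -3041.57
Net displacement: -545.47 east, -3623.42 north. Direction back to start is (545.47, 3623.42): bearing = atan2(545.47, 3623.42) mod 360° = 8.56° ≈ 009°.

009°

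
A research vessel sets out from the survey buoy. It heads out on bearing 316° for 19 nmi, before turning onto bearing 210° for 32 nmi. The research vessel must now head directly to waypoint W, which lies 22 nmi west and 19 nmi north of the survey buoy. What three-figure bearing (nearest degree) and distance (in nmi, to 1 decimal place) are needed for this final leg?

012°, 33.8 nmi

Leg 1 (316°, 19 nmi): east 19 sin 316° = -13.20, north 19 cos 316° = 13.67
Leg 2 (210°, 32 nmi): east 32 sin 210° = -16.00, north 32 cos 210° = -27.71
Current position: (-29.20, -14.05). Target: (-22, 19). Remaining: Δeast = 7.20, Δnorth = 33.05.
Bearing = atan2(7.20, 33.05) mod 360° = 12.29°; distance = √((7.20)² + (33.05)²) = 33.820 nmi.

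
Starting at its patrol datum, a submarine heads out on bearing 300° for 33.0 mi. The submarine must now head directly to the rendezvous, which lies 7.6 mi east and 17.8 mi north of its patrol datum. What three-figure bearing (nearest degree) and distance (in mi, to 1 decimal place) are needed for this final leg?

Leg 1 (300°, 33.0 mi): east 33.0 sin 300° = -28.58, north 33.0 cos 300° = 16.50
Current position: (-28.58, 16.50). Target: (7.6, 17.8). Remaining: Δeast = 36.18, Δnorth = 1.30.
Bearing = atan2(36.18, 1.30) mod 360° = 87.94°; distance = √((36.18)² + (1.30)²) = 36.202 mi.

088°, 36.2 mi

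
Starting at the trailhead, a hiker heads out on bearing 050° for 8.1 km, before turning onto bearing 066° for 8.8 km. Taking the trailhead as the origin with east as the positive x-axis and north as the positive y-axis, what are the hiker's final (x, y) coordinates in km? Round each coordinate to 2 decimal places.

Leg 1 (050°, 8.1 km): east 8.1 sin 50° = 6.20, north 8.1 cos 50° = 5.21
Leg 2 (066°, 8.8 km): east 8.8 sin 66° = 8.04, north 8.8 cos 66° = 3.58
Summing: 14.24 km east, 8.79 km north → (14.24, 8.79).

(14.24, 8.79)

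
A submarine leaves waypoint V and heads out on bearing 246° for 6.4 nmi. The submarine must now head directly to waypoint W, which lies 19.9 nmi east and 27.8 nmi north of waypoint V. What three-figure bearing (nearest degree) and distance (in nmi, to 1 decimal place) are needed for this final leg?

040°, 39.8 nmi

Leg 1 (246°, 6.4 nmi): east 6.4 sin 246° = -5.85, north 6.4 cos 246° = -2.60
Current position: (-5.85, -2.60). Target: (19.9, 27.8). Remaining: Δeast = 25.75, Δnorth = 30.40.
Bearing = atan2(25.75, 30.40) mod 360° = 40.26°; distance = √((25.75)² + (30.40)²) = 39.840 nmi.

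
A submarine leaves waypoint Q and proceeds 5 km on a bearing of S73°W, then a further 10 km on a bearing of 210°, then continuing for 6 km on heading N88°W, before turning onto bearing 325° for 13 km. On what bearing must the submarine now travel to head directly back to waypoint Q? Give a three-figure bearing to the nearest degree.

092°

Leg 1 (S73°W, 5 km): east 5 sin 253° = -4.78, north 5 cos 253° = -1.46
Leg 2 (210°, 10 km): east 10 sin 210° = -5.00, north 10 cos 210° = -8.66
Leg 3 (N88°W, 6 km): east 6 sin 272° = -6.00, north 6 cos 272° = 0.21
Leg 4 (325°, 13 km): east 13 sin 325° = -7.46, north 13 cos 325° = 10.65
Net displacement: -23.23 east, 0.74 north. Direction back to start is (23.23, -0.74): bearing = atan2(23.23, -0.74) mod 360° = 91.82° ≈ 092°.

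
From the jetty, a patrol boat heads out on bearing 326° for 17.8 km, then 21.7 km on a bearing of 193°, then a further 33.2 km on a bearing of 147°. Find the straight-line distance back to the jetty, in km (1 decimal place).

Leg 1 (326°, 17.8 km): east 17.8 sin 326° = -9.95, north 17.8 cos 326° = 14.76
Leg 2 (193°, 21.7 km): east 21.7 sin 193° = -4.88, north 21.7 cos 193° = -21.14
Leg 3 (147°, 33.2 km): east 33.2 sin 147° = 18.08, north 33.2 cos 147° = -27.84
Net: 3.25 east, -34.23 north. Distance = √((3.25)² + (-34.23)²) = 34.384 km.

34.4 km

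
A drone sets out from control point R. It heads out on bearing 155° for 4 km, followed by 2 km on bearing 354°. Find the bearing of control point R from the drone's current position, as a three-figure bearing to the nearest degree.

Leg 1 (155°, 4 km): east 4 sin 155° = 1.69, north 4 cos 155° = -3.63
Leg 2 (354°, 2 km): east 2 sin 354° = -0.21, north 2 cos 354° = 1.99
Net displacement: 1.48 east, -1.64 north. Direction back to start is (-1.48, 1.64): bearing = atan2(-1.48, 1.64) mod 360° = 317.84° ≈ 318°.

318°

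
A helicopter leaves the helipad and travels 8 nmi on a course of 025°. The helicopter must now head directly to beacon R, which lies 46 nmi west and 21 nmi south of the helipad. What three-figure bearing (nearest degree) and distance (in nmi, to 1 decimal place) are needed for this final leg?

240°, 56.9 nmi

Leg 1 (025°, 8 nmi): east 8 sin 25° = 3.38, north 8 cos 25° = 7.25
Current position: (3.38, 7.25). Target: (-46, -21). Remaining: Δeast = -49.38, Δnorth = -28.25.
Bearing = atan2(-49.38, -28.25) mod 360° = 240.23°; distance = √((-49.38)² + (-28.25)²) = 56.891 nmi.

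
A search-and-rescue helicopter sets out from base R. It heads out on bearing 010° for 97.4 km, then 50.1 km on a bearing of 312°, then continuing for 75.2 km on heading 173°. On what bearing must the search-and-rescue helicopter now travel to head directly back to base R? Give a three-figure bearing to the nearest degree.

168°

Leg 1 (010°, 97.4 km): east 97.4 sin 10° = 16.91, north 97.4 cos 10° = 95.92
Leg 2 (312°, 50.1 km): east 50.1 sin 312° = -37.23, north 50.1 cos 312° = 33.52
Leg 3 (173°, 75.2 km): east 75.2 sin 173° = 9.16, north 75.2 cos 173° = -74.64
Net displacement: -11.15 east, 54.80 north. Direction back to start is (11.15, -54.80): bearing = atan2(11.15, -54.80) mod 360° = 168.50° ≈ 168°.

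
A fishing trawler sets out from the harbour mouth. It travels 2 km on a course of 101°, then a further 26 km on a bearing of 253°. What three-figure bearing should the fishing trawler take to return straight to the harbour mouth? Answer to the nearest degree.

071°

Leg 1 (101°, 2 km): east 2 sin 101° = 1.96, north 2 cos 101° = -0.38
Leg 2 (253°, 26 km): east 26 sin 253° = -24.86, north 26 cos 253° = -7.60
Net displacement: -22.90 east, -7.98 north. Direction back to start is (22.90, 7.98): bearing = atan2(22.90, 7.98) mod 360° = 70.78° ≈ 071°.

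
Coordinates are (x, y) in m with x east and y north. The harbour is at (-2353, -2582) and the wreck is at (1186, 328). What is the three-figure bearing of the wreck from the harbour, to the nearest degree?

051°

Δeast = 1186 − -2353 = 3539.00; Δnorth = 328 − -2582 = 2910.00.
Bearing = atan2(Δeast, Δnorth) mod 360° = 50.57° ≈ 051°.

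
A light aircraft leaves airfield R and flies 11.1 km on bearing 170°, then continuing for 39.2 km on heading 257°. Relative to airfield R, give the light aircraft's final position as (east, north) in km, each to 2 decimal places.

Leg 1 (170°, 11.1 km): east 11.1 sin 170° = 1.93, north 11.1 cos 170° = -10.93
Leg 2 (257°, 39.2 km): east 39.2 sin 257° = -38.20, north 39.2 cos 257° = -8.82
Summing: -36.27 km east, -19.75 km north → (-36.27, -19.75).

(-36.27, -19.75)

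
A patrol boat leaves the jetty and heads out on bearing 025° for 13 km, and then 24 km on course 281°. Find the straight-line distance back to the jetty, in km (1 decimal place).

Leg 1 (025°, 13 km): east 13 sin 25° = 5.49, north 13 cos 25° = 11.78
Leg 2 (281°, 24 km): east 24 sin 281° = -23.56, north 24 cos 281° = 4.58
Net: -18.07 east, 16.36 north. Distance = √((-18.07)² + (16.36)²) = 24.373 km.

24.4 km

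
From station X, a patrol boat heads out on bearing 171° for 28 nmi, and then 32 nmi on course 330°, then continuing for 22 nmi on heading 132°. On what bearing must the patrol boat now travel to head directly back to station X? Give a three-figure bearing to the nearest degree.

Leg 1 (171°, 28 nmi): east 28 sin 171° = 4.38, north 28 cos 171° = -27.66
Leg 2 (330°, 32 nmi): east 32 sin 330° = -16.00, north 32 cos 330° = 27.71
Leg 3 (132°, 22 nmi): east 22 sin 132° = 16.35, north 22 cos 132° = -14.72
Net displacement: 4.73 east, -14.66 north. Direction back to start is (-4.73, 14.66): bearing = atan2(-4.73, 14.66) mod 360° = 342.12° ≈ 342°.

342°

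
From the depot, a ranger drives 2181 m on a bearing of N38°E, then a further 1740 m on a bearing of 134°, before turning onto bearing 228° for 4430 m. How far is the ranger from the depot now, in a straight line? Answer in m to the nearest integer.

Leg 1 (N38°E, 2181 m): east 2181 sin 38° = 1342.76, north 2181 cos 38° = 1718.65
Leg 2 (134°, 1740 m): east 1740 sin 134° = 1251.65, north 1740 cos 134° = -1208.71
Leg 3 (228°, 4430 m): east 4430 sin 228° = -3292.13, north 4430 cos 228° = -2964.25
Net: -697.72 east, -2454.30 north. Distance = √((-697.72)² + (-2454.30)²) = 2551.552 m.

2552 m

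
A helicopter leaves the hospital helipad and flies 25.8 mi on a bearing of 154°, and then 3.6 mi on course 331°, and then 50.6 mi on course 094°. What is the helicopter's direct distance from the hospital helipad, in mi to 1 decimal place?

Leg 1 (154°, 25.8 mi): east 25.8 sin 154° = 11.31, north 25.8 cos 154° = -23.19
Leg 2 (331°, 3.6 mi): east 3.6 sin 331° = -1.75, north 3.6 cos 331° = 3.15
Leg 3 (094°, 50.6 mi): east 50.6 sin 94° = 50.48, north 50.6 cos 94° = -3.53
Net: 60.04 east, -23.57 north. Distance = √((60.04)² + (-23.57)²) = 64.502 mi.

64.5 mi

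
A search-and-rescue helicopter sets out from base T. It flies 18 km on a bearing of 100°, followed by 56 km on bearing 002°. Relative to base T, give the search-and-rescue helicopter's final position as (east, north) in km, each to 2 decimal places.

Leg 1 (100°, 18 km): east 18 sin 100° = 17.73, north 18 cos 100° = -3.13
Leg 2 (002°, 56 km): east 56 sin 2° = 1.95, north 56 cos 2° = 55.97
Summing: 19.68 km east, 52.84 km north → (19.68, 52.84).

(19.68, 52.84)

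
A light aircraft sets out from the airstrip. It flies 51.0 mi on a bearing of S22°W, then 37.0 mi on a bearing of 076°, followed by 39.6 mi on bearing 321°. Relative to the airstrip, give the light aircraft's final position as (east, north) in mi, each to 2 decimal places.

(-8.13, -7.56)

Leg 1 (S22°W, 51.0 mi): east 51.0 sin 202° = -19.10, north 51.0 cos 202° = -47.29
Leg 2 (076°, 37.0 mi): east 37.0 sin 76° = 35.90, north 37.0 cos 76° = 8.95
Leg 3 (321°, 39.6 mi): east 39.6 sin 321° = -24.92, north 39.6 cos 321° = 30.77
Summing: -8.13 mi east, -7.56 mi north → (-8.13, -7.56).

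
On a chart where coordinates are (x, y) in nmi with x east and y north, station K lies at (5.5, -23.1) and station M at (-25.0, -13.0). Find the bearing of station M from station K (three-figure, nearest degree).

288°

Δeast = -25.0 − 5.5 = -30.50; Δnorth = -13.0 − -23.1 = 10.10.
Bearing = atan2(Δeast, Δnorth) mod 360° = 288.32° ≈ 288°.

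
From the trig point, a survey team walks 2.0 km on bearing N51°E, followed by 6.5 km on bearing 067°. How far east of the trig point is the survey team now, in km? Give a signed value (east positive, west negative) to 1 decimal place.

7.5 km

Leg 1 (N51°E, 2.0 km): east 2.0 sin 51° = 1.55, north 2.0 cos 51° = 1.26
Leg 2 (067°, 6.5 km): east 6.5 sin 67° = 5.98, north 6.5 cos 67° = 2.54
Net east component: 7.54 km.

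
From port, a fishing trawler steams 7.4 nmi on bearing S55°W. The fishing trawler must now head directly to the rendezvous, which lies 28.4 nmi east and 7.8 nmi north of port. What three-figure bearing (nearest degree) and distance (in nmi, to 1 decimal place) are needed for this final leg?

Leg 1 (S55°W, 7.4 nmi): east 7.4 sin 235° = -6.06, north 7.4 cos 235° = -4.24
Current position: (-6.06, -4.24). Target: (28.4, 7.8). Remaining: Δeast = 34.46, Δnorth = 12.04.
Bearing = atan2(34.46, 12.04) mod 360° = 70.74°; distance = √((34.46)² + (12.04)²) = 36.506 nmi.

071°, 36.5 nmi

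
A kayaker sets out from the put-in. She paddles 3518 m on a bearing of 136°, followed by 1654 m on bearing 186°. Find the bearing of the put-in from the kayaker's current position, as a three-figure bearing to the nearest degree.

Leg 1 (136°, 3518 m): east 3518 sin 136° = 2443.81, north 3518 cos 136° = -2530.64
Leg 2 (186°, 1654 m): east 1654 sin 186° = -172.89, north 1654 cos 186° = -1644.94
Net displacement: 2270.92 east, -4175.58 north. Direction back to start is (-2270.92, 4175.58): bearing = atan2(-2270.92, 4175.58) mod 360° = 331.46° ≈ 331°.

331°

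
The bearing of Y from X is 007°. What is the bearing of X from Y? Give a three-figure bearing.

187°

Back-bearing = 007° + 180° = 187°.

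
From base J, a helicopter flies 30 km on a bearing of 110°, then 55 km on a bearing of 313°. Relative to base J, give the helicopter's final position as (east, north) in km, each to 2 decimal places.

(-12.03, 27.25)

Leg 1 (110°, 30 km): east 30 sin 110° = 28.19, north 30 cos 110° = -10.26
Leg 2 (313°, 55 km): east 55 sin 313° = -40.22, north 55 cos 313° = 37.51
Summing: -12.03 km east, 27.25 km north → (-12.03, 27.25).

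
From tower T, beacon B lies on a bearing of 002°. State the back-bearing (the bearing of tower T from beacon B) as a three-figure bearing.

182°

Back-bearing = 002° + 180° = 182°.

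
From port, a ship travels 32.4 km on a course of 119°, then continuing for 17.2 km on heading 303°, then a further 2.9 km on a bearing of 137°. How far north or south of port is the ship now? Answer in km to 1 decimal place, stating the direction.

Leg 1 (119°, 32.4 km): east 32.4 sin 119° = 28.34, north 32.4 cos 119° = -15.71
Leg 2 (303°, 17.2 km): east 17.2 sin 303° = -14.43, north 17.2 cos 303° = 9.37
Leg 3 (137°, 2.9 km): east 2.9 sin 137° = 1.98, north 2.9 cos 137° = -2.12
Net north component: -8.46 km.

8.5 km south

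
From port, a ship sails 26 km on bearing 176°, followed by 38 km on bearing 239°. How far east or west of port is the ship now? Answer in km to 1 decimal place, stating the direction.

Leg 1 (176°, 26 km): east 26 sin 176° = 1.81, north 26 cos 176° = -25.94
Leg 2 (239°, 38 km): east 38 sin 239° = -32.57, north 38 cos 239° = -19.57
Net east component: -30.76 km.

30.8 km west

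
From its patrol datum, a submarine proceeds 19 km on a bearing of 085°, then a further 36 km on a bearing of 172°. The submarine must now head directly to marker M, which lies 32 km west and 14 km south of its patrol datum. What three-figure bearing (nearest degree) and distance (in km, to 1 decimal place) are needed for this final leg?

290°, 59.4 km

Leg 1 (085°, 19 km): east 19 sin 85° = 18.93, north 19 cos 85° = 1.66
Leg 2 (172°, 36 km): east 36 sin 172° = 5.01, north 36 cos 172° = -35.65
Current position: (23.94, -33.99). Target: (-32, -14). Remaining: Δeast = -55.94, Δnorth = 19.99.
Bearing = atan2(-55.94, 19.99) mod 360° = 289.67°; distance = √((-55.94)² + (19.99)²) = 59.404 km.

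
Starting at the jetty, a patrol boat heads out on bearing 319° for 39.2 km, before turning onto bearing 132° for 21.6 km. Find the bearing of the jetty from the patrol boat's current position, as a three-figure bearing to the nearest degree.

Leg 1 (319°, 39.2 km): east 39.2 sin 319° = -25.72, north 39.2 cos 319° = 29.58
Leg 2 (132°, 21.6 km): east 21.6 sin 132° = 16.05, north 21.6 cos 132° = -14.45
Net displacement: -9.67 east, 15.13 north. Direction back to start is (9.67, -15.13): bearing = atan2(9.67, -15.13) mod 360° = 147.43° ≈ 147°.

147°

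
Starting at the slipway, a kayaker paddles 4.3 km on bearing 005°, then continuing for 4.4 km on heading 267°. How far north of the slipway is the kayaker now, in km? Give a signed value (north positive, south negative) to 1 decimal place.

4.1 km

Leg 1 (005°, 4.3 km): east 4.3 sin 5° = 0.37, north 4.3 cos 5° = 4.28
Leg 2 (267°, 4.4 km): east 4.4 sin 267° = -4.39, north 4.4 cos 267° = -0.23
Net north component: 4.05 km.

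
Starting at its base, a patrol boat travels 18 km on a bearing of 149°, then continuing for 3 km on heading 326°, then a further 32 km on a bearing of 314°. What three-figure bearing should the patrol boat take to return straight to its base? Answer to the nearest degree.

Leg 1 (149°, 18 km): east 18 sin 149° = 9.27, north 18 cos 149° = -15.43
Leg 2 (326°, 3 km): east 3 sin 326° = -1.68, north 3 cos 326° = 2.49
Leg 3 (314°, 32 km): east 32 sin 314° = -23.02, north 32 cos 314° = 22.23
Net displacement: -15.43 east, 9.29 north. Direction back to start is (15.43, -9.29): bearing = atan2(15.43, -9.29) mod 360° = 121.05° ≈ 121°.

121°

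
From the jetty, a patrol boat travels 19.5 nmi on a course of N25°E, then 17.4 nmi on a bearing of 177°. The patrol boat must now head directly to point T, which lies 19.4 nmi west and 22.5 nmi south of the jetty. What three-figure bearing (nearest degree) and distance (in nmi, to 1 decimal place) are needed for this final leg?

Leg 1 (N25°E, 19.5 nmi): east 19.5 sin 25° = 8.24, north 19.5 cos 25° = 17.67
Leg 2 (177°, 17.4 nmi): east 17.4 sin 177° = 0.91, north 17.4 cos 177° = -17.38
Current position: (9.15, 0.30). Target: (-19.4, -22.5). Remaining: Δeast = -28.55, Δnorth = -22.80.
Bearing = atan2(-28.55, -22.80) mod 360° = 231.39°; distance = √((-28.55)² + (-22.80)²) = 36.536 nmi.

231°, 36.5 nmi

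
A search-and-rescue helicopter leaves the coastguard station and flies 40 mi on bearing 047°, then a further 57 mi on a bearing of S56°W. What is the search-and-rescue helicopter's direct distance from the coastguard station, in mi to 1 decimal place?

Leg 1 (047°, 40 mi): east 40 sin 47° = 29.25, north 40 cos 47° = 27.28
Leg 2 (S56°W, 57 mi): east 57 sin 236° = -47.26, north 57 cos 236° = -31.87
Net: -18.00 east, -4.59 north. Distance = √((-18.00)² + (-4.59)²) = 18.578 mi.

18.6 mi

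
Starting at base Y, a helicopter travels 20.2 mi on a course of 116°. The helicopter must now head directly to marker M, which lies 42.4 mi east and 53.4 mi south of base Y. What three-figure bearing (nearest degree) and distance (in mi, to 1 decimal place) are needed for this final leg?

Leg 1 (116°, 20.2 mi): east 20.2 sin 116° = 18.16, north 20.2 cos 116° = -8.86
Current position: (18.16, -8.86). Target: (42.4, -53.4). Remaining: Δeast = 24.24, Δnorth = -44.54.
Bearing = atan2(24.24, -44.54) mod 360° = 151.44°; distance = √((24.24)² + (-44.54)²) = 50.715 mi.

151°, 50.7 mi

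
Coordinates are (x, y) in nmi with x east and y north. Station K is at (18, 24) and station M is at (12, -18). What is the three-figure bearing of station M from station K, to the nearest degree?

188°

Δeast = 12 − 18 = -6.00; Δnorth = -18 − 24 = -42.00.
Bearing = atan2(Δeast, Δnorth) mod 360° = 188.13° ≈ 188°.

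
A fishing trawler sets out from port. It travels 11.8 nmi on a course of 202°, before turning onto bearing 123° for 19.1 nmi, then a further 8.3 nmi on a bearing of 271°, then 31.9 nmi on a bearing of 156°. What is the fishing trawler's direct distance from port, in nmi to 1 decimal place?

52.9 nmi

Leg 1 (202°, 11.8 nmi): east 11.8 sin 202° = -4.42, north 11.8 cos 202° = -10.94
Leg 2 (123°, 19.1 nmi): east 19.1 sin 123° = 16.02, north 19.1 cos 123° = -10.40
Leg 3 (271°, 8.3 nmi): east 8.3 sin 271° = -8.30, north 8.3 cos 271° = 0.14
Leg 4 (156°, 31.9 nmi): east 31.9 sin 156° = 12.97, north 31.9 cos 156° = -29.14
Net: 16.27 east, -50.34 north. Distance = √((16.27)² + (-50.34)²) = 52.906 nmi.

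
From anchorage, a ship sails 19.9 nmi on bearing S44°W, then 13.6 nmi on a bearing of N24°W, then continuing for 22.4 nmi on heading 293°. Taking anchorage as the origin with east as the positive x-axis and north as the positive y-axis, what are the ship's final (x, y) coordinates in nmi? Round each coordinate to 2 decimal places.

Leg 1 (S44°W, 19.9 nmi): east 19.9 sin 224° = -13.82, north 19.9 cos 224° = -14.31
Leg 2 (N24°W, 13.6 nmi): east 13.6 sin 336° = -5.53, north 13.6 cos 336° = 12.42
Leg 3 (293°, 22.4 nmi): east 22.4 sin 293° = -20.62, north 22.4 cos 293° = 8.75
Summing: -39.97 nmi east, 6.86 nmi north → (-39.97, 6.86).

(-39.97, 6.86)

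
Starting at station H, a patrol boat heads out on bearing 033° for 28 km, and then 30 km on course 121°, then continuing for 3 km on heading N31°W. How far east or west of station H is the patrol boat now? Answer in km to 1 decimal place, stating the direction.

39.4 km east

Leg 1 (033°, 28 km): east 28 sin 33° = 15.25, north 28 cos 33° = 23.48
Leg 2 (121°, 30 km): east 30 sin 121° = 25.72, north 30 cos 121° = -15.45
Leg 3 (N31°W, 3 km): east 3 sin 329° = -1.55, north 3 cos 329° = 2.57
Net east component: 39.42 km.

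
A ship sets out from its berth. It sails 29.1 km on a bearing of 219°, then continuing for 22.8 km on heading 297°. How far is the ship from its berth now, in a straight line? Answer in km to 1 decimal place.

Leg 1 (219°, 29.1 km): east 29.1 sin 219° = -18.31, north 29.1 cos 219° = -22.61
Leg 2 (297°, 22.8 km): east 22.8 sin 297° = -20.31, north 22.8 cos 297° = 10.35
Net: -38.63 east, -12.26 north. Distance = √((-38.63)² + (-12.26)²) = 40.528 km.

40.5 km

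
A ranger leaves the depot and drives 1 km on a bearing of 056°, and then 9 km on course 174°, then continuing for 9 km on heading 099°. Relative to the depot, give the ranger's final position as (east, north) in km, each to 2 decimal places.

(10.66, -9.80)

Leg 1 (056°, 1 km): east 1 sin 56° = 0.83, north 1 cos 56° = 0.56
Leg 2 (174°, 9 km): east 9 sin 174° = 0.94, north 9 cos 174° = -8.95
Leg 3 (099°, 9 km): east 9 sin 99° = 8.89, north 9 cos 99° = -1.41
Summing: 10.66 km east, -9.80 km north → (10.66, -9.80).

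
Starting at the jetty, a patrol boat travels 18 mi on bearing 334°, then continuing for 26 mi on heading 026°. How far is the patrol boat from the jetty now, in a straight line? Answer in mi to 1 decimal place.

39.7 mi

Leg 1 (334°, 18 mi): east 18 sin 334° = -7.89, north 18 cos 334° = 16.18
Leg 2 (026°, 26 mi): east 26 sin 26° = 11.40, north 26 cos 26° = 23.37
Net: 3.51 east, 39.55 north. Distance = √((3.51)² + (39.55)²) = 39.702 mi.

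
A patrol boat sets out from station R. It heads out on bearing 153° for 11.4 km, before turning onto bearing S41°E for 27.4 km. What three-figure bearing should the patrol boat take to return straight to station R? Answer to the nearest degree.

Leg 1 (153°, 11.4 km): east 11.4 sin 153° = 5.18, north 11.4 cos 153° = -10.16
Leg 2 (S41°E, 27.4 km): east 27.4 sin 139° = 17.98, north 27.4 cos 139° = -20.68
Net displacement: 23.15 east, -30.84 north. Direction back to start is (-23.15, 30.84): bearing = atan2(-23.15, 30.84) mod 360° = 323.10° ≈ 323°.

323°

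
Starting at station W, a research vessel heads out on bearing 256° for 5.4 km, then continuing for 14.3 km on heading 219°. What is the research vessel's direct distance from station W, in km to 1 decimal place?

Leg 1 (256°, 5.4 km): east 5.4 sin 256° = -5.24, north 5.4 cos 256° = -1.31
Leg 2 (219°, 14.3 km): east 14.3 sin 219° = -9.00, north 14.3 cos 219° = -11.11
Net: -14.24 east, -12.42 north. Distance = √((-14.24)² + (-12.42)²) = 18.894 km.

18.9 km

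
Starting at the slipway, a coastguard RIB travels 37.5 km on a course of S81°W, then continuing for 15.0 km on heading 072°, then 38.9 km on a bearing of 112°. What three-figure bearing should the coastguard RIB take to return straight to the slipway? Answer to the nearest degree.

Leg 1 (S81°W, 37.5 km): east 37.5 sin 261° = -37.04, north 37.5 cos 261° = -5.87
Leg 2 (072°, 15.0 km): east 15.0 sin 72° = 14.27, north 15.0 cos 72° = 4.64
Leg 3 (112°, 38.9 km): east 38.9 sin 112° = 36.07, north 38.9 cos 112° = -14.57
Net displacement: 13.29 east, -15.80 north. Direction back to start is (-13.29, 15.80): bearing = atan2(-13.29, 15.80) mod 360° = 319.93° ≈ 320°.

320°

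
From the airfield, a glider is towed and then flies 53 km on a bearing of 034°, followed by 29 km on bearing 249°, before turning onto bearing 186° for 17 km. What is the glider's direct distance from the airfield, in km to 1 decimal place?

16.7 km

Leg 1 (034°, 53 km): east 53 sin 34° = 29.64, north 53 cos 34° = 43.94
Leg 2 (249°, 29 km): east 29 sin 249° = -27.07, north 29 cos 249° = -10.39
Leg 3 (186°, 17 km): east 17 sin 186° = -1.78, north 17 cos 186° = -16.91
Net: 0.79 east, 16.64 north. Distance = √((0.79)² + (16.64)²) = 16.658 km.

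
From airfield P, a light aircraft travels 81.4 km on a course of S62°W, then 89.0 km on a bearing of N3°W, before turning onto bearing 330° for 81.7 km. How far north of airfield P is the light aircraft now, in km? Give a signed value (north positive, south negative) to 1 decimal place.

Leg 1 (S62°W, 81.4 km): east 81.4 sin 242° = -71.87, north 81.4 cos 242° = -38.21
Leg 2 (N3°W, 89.0 km): east 89.0 sin 357° = -4.66, north 89.0 cos 357° = 88.88
Leg 3 (330°, 81.7 km): east 81.7 sin 330° = -40.85, north 81.7 cos 330° = 70.75
Net north component: 121.42 km.

121.4 km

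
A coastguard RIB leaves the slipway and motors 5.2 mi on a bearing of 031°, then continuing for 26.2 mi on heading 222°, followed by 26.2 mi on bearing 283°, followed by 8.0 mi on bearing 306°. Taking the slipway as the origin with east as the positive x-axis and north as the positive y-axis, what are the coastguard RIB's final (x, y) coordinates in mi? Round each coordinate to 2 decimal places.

(-46.85, -4.42)

Leg 1 (031°, 5.2 mi): east 5.2 sin 31° = 2.68, north 5.2 cos 31° = 4.46
Leg 2 (222°, 26.2 mi): east 26.2 sin 222° = -17.53, north 26.2 cos 222° = -19.47
Leg 3 (283°, 26.2 mi): east 26.2 sin 283° = -25.53, north 26.2 cos 283° = 5.89
Leg 4 (306°, 8.0 mi): east 8.0 sin 306° = -6.47, north 8.0 cos 306° = 4.70
Summing: -46.85 mi east, -4.42 mi north → (-46.85, -4.42).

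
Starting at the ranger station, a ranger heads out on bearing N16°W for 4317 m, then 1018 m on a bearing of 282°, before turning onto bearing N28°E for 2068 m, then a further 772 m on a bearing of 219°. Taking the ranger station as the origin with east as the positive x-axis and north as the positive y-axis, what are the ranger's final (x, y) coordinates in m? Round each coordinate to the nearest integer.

Leg 1 (N16°W, 4317 m): east 4317 sin 344° = -1189.93, north 4317 cos 344° = 4149.77
Leg 2 (282°, 1018 m): east 1018 sin 282° = -995.75, north 1018 cos 282° = 211.65
Leg 3 (N28°E, 2068 m): east 2068 sin 28° = 970.87, north 2068 cos 28° = 1825.94
Leg 4 (219°, 772 m): east 772 sin 219° = -485.84, north 772 cos 219° = -599.96
Summing: -1700.65 m east, 5587.40 m north → (-1701, 5587).

(-1701, 5587)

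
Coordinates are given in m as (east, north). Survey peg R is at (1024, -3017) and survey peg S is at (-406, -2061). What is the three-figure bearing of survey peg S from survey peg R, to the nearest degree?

Δeast = -406 − 1024 = -1430.00; Δnorth = -2061 − -3017 = 956.00.
Bearing = atan2(Δeast, Δnorth) mod 360° = 303.76° ≈ 304°.

304°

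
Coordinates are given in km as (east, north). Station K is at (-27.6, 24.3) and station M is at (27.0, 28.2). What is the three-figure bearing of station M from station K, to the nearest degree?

Δeast = 27.0 − -27.6 = 54.60; Δnorth = 28.2 − 24.3 = 3.90.
Bearing = atan2(Δeast, Δnorth) mod 360° = 85.91° ≈ 086°.

086°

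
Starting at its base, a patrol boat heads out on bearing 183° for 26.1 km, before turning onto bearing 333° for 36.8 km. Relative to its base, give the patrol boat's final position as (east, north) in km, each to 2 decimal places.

(-18.07, 6.72)

Leg 1 (183°, 26.1 km): east 26.1 sin 183° = -1.37, north 26.1 cos 183° = -26.06
Leg 2 (333°, 36.8 km): east 36.8 sin 333° = -16.71, north 36.8 cos 333° = 32.79
Summing: -18.07 km east, 6.72 km north → (-18.07, 6.72).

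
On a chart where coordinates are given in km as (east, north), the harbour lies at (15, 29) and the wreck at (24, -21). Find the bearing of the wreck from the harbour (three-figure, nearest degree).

170°

Δeast = 24 − 15 = 9.00; Δnorth = -21 − 29 = -50.00.
Bearing = atan2(Δeast, Δnorth) mod 360° = 169.80° ≈ 170°.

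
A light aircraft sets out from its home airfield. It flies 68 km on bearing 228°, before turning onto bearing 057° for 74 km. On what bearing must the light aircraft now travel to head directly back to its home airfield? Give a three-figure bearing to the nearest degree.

294°

Leg 1 (228°, 68 km): east 68 sin 228° = -50.53, north 68 cos 228° = -45.50
Leg 2 (057°, 74 km): east 74 sin 57° = 62.06, north 74 cos 57° = 40.30
Net displacement: 11.53 east, -5.20 north. Direction back to start is (-11.53, 5.20): bearing = atan2(-11.53, 5.20) mod 360° = 294.27° ≈ 294°.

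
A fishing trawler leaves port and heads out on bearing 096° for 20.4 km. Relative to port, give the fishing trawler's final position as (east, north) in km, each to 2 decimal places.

(20.29, -2.13)

Leg 1 (096°, 20.4 km): east 20.4 sin 96° = 20.29, north 20.4 cos 96° = -2.13
Summing: 20.29 km east, -2.13 km north → (20.29, -2.13).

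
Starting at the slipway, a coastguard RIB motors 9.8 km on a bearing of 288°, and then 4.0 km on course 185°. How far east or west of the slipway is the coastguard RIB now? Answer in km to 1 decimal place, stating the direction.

Leg 1 (288°, 9.8 km): east 9.8 sin 288° = -9.32, north 9.8 cos 288° = 3.03
Leg 2 (185°, 4.0 km): east 4.0 sin 185° = -0.35, north 4.0 cos 185° = -3.98
Net east component: -9.67 km.

9.7 km west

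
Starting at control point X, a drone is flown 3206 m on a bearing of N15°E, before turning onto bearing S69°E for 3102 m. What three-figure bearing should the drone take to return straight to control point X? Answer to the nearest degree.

Leg 1 (N15°E, 3206 m): east 3206 sin 15° = 829.77, north 3206 cos 15° = 3096.76
Leg 2 (S69°E, 3102 m): east 3102 sin 111° = 2895.97, north 3102 cos 111° = -1111.66
Net displacement: 3725.74 east, 1985.10 north. Direction back to start is (-3725.74, -1985.10): bearing = atan2(-3725.74, -1985.10) mod 360° = 241.95° ≈ 242°.

242°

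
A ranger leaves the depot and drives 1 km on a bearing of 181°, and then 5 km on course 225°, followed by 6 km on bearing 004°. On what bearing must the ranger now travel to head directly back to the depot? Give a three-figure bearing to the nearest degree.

115°

Leg 1 (181°, 1 km): east 1 sin 181° = -0.02, north 1 cos 181° = -1.00
Leg 2 (225°, 5 km): east 5 sin 225° = -3.54, north 5 cos 225° = -3.54
Leg 3 (004°, 6 km): east 6 sin 4° = 0.42, north 6 cos 4° = 5.99
Net displacement: -3.13 east, 1.45 north. Direction back to start is (3.13, -1.45): bearing = atan2(3.13, -1.45) mod 360° = 114.83° ≈ 115°.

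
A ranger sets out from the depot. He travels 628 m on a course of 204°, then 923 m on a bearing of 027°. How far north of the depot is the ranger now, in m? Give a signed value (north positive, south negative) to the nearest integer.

249 m

Leg 1 (204°, 628 m): east 628 sin 204° = -255.43, north 628 cos 204° = -573.71
Leg 2 (027°, 923 m): east 923 sin 27° = 419.03, north 923 cos 27° = 822.40
Net north component: 248.69 m.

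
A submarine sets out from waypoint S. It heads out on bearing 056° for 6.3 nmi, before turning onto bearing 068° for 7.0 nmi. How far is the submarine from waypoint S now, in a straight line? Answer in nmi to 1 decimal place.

13.2 nmi

Leg 1 (056°, 6.3 nmi): east 6.3 sin 56° = 5.22, north 6.3 cos 56° = 3.52
Leg 2 (068°, 7.0 nmi): east 7.0 sin 68° = 6.49, north 7.0 cos 68° = 2.62
Net: 11.71 east, 6.15 north. Distance = √((11.71)² + (6.15)²) = 13.227 nmi.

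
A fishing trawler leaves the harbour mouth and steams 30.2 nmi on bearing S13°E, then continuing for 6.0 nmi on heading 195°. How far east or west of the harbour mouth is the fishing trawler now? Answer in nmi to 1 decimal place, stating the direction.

5.2 nmi east

Leg 1 (S13°E, 30.2 nmi): east 30.2 sin 167° = 6.79, north 30.2 cos 167° = -29.43
Leg 2 (195°, 6.0 nmi): east 6.0 sin 195° = -1.55, north 6.0 cos 195° = -5.80
Net east component: 5.24 nmi.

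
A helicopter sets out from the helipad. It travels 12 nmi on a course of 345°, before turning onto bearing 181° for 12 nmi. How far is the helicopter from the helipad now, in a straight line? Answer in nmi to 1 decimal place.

3.3 nmi

Leg 1 (345°, 12 nmi): east 12 sin 345° = -3.11, north 12 cos 345° = 11.59
Leg 2 (181°, 12 nmi): east 12 sin 181° = -0.21, north 12 cos 181° = -12.00
Net: -3.32 east, -0.41 north. Distance = √((-3.32)² + (-0.41)²) = 3.340 nmi.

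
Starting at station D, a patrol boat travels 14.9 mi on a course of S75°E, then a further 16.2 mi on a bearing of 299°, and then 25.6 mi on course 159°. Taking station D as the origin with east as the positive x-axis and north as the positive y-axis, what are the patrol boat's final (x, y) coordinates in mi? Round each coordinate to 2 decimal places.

(9.40, -19.90)

Leg 1 (S75°E, 14.9 mi): east 14.9 sin 105° = 14.39, north 14.9 cos 105° = -3.86
Leg 2 (299°, 16.2 mi): east 16.2 sin 299° = -14.17, north 16.2 cos 299° = 7.85
Leg 3 (159°, 25.6 mi): east 25.6 sin 159° = 9.17, north 25.6 cos 159° = -23.90
Summing: 9.40 mi east, -19.90 mi north → (9.40, -19.90).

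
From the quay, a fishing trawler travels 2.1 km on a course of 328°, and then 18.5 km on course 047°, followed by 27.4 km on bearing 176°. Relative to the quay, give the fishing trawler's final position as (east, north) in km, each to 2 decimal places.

(14.33, -12.94)

Leg 1 (328°, 2.1 km): east 2.1 sin 328° = -1.11, north 2.1 cos 328° = 1.78
Leg 2 (047°, 18.5 km): east 18.5 sin 47° = 13.53, north 18.5 cos 47° = 12.62
Leg 3 (176°, 27.4 km): east 27.4 sin 176° = 1.91, north 27.4 cos 176° = -27.33
Summing: 14.33 km east, -12.94 km north → (14.33, -12.94).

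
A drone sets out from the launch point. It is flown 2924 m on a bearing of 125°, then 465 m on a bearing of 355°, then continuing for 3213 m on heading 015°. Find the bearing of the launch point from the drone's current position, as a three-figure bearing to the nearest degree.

239°

Leg 1 (125°, 2924 m): east 2924 sin 125° = 2395.20, north 2924 cos 125° = -1677.14
Leg 2 (355°, 465 m): east 465 sin 355° = -40.53, north 465 cos 355° = 463.23
Leg 3 (015°, 3213 m): east 3213 sin 15° = 831.59, north 3213 cos 15° = 3103.52
Net displacement: 3186.26 east, 1889.61 north. Direction back to start is (-3186.26, -1889.61): bearing = atan2(-3186.26, -1889.61) mod 360° = 239.33° ≈ 239°.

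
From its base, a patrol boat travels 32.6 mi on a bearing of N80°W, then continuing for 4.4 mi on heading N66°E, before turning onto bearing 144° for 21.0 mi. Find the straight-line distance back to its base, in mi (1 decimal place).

18.4 mi

Leg 1 (N80°W, 32.6 mi): east 32.6 sin 280° = -32.10, north 32.6 cos 280° = 5.66
Leg 2 (N66°E, 4.4 mi): east 4.4 sin 66° = 4.02, north 4.4 cos 66° = 1.79
Leg 3 (144°, 21.0 mi): east 21.0 sin 144° = 12.34, north 21.0 cos 144° = -16.99
Net: -15.74 east, -9.54 north. Distance = √((-15.74)² + (-9.54)²) = 18.406 mi.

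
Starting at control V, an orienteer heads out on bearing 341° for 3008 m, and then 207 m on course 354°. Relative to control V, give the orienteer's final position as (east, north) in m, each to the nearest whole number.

Leg 1 (341°, 3008 m): east 3008 sin 341° = -979.31, north 3008 cos 341° = 2844.12
Leg 2 (354°, 207 m): east 207 sin 354° = -21.64, north 207 cos 354° = 205.87
Summing: -1000.95 m east, 3049.99 m north → (-1001, 3050).

(-1001, 3050)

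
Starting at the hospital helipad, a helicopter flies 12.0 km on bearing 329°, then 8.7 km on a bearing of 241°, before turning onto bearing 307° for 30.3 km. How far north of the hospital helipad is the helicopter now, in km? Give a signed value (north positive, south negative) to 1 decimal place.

24.3 km

Leg 1 (329°, 12.0 km): east 12.0 sin 329° = -6.18, north 12.0 cos 329° = 10.29
Leg 2 (241°, 8.7 km): east 8.7 sin 241° = -7.61, north 8.7 cos 241° = -4.22
Leg 3 (307°, 30.3 km): east 30.3 sin 307° = -24.20, north 30.3 cos 307° = 18.23
Net north component: 24.30 km.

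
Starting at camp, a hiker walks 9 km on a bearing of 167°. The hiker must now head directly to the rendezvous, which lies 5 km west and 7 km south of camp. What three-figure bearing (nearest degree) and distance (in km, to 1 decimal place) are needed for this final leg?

Leg 1 (167°, 9 km): east 9 sin 167° = 2.02, north 9 cos 167° = -8.77
Current position: (2.02, -8.77). Target: (-5, -7). Remaining: Δeast = -7.02, Δnorth = 1.77.
Bearing = atan2(-7.02, 1.77) mod 360° = 284.14°; distance = √((-7.02)² + (1.77)²) = 7.244 km.

284°, 7.2 km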